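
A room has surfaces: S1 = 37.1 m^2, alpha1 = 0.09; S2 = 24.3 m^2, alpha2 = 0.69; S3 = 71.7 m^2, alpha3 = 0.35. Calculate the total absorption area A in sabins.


Given surfaces:
  Surface 1: 37.1 * 0.09 = 3.339
  Surface 2: 24.3 * 0.69 = 16.767
  Surface 3: 71.7 * 0.35 = 25.095
Formula: A = sum(Si * alpha_i)
A = 3.339 + 16.767 + 25.095
A = 45.2

45.2 sabins


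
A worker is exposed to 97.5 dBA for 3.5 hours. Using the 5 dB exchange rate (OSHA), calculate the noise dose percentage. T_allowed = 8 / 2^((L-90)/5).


Given values:
  L = 97.5 dBA, T = 3.5 hours
Formula: T_allowed = 8 / 2^((L - 90) / 5)
Compute exponent: (97.5 - 90) / 5 = 1.5
Compute 2^(1.5) = 2.828427
T_allowed = 8 / 2.828427 = 2.828427 hours
Dose = (T / T_allowed) * 100
Dose = (3.5 / 2.828427) * 100 = 123.74

123.74 %


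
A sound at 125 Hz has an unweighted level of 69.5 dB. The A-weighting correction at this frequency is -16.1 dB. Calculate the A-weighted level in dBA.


Given values:
  SPL = 69.5 dB
  A-weighting at 125 Hz = -16.1 dB
Formula: L_A = SPL + A_weight
L_A = 69.5 + (-16.1)
L_A = 53.4

53.4 dBA


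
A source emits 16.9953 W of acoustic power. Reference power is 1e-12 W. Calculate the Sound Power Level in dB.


Given values:
  W = 16.9953 W
  W_ref = 1e-12 W
Formula: SWL = 10 * log10(W / W_ref)
Compute ratio: W / W_ref = 16995300000000
Compute log10: log10(16995300000000) = 13.230329
Multiply: SWL = 10 * 13.230329 = 132.3

132.3 dB


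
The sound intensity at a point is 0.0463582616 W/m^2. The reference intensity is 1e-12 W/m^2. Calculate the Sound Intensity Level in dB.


Given values:
  I = 0.0463582616 W/m^2
  I_ref = 1e-12 W/m^2
Formula: SIL = 10 * log10(I / I_ref)
Compute ratio: I / I_ref = 46358261600
Compute log10: log10(46358261600) = 10.666127
Multiply: SIL = 10 * 10.666127 = 106.66

106.66 dB


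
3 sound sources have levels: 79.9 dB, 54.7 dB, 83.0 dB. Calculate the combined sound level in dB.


Formula: L_total = 10 * log10( sum(10^(Li/10)) )
  Source 1: 10^(79.9/10) = 97723722.0956
  Source 2: 10^(54.7/10) = 295120.9227
  Source 3: 10^(83.0/10) = 199526231.4969
Sum of linear values = 297545074.5152
L_total = 10 * log10(297545074.5152) = 84.74

84.74 dB


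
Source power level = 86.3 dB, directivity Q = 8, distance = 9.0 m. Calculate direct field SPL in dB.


Given values:
  Lw = 86.3 dB, Q = 8, r = 9.0 m
Formula: SPL = Lw + 10 * log10(Q / (4 * pi * r^2))
Compute 4 * pi * r^2 = 4 * pi * 9.0^2 = 1017.876
Compute Q / denom = 8 / 1017.876 = 0.0078595
Compute 10 * log10(0.0078595) = -21.0461
SPL = 86.3 + (-21.0461) = 65.25

65.25 dB


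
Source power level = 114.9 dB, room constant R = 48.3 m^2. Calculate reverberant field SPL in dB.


Given values:
  Lw = 114.9 dB, R = 48.3 m^2
Formula: SPL = Lw + 10 * log10(4 / R)
Compute 4 / R = 4 / 48.3 = 0.082816
Compute 10 * log10(0.082816) = -10.8189
SPL = 114.9 + (-10.8189) = 104.08

104.08 dB


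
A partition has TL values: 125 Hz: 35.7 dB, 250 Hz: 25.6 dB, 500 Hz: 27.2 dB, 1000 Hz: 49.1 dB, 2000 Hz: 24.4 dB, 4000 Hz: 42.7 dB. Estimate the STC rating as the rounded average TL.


Given TL values at each frequency:
  125 Hz: 35.7 dB
  250 Hz: 25.6 dB
  500 Hz: 27.2 dB
  1000 Hz: 49.1 dB
  2000 Hz: 24.4 dB
  4000 Hz: 42.7 dB
Formula: STC ~ round(average of TL values)
Sum = 35.7 + 25.6 + 27.2 + 49.1 + 24.4 + 42.7 = 204.7
Average = 204.7 / 6 = 34.12
Rounded: 34

34


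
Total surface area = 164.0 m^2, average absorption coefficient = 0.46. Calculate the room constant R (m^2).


Given values:
  S = 164.0 m^2, alpha = 0.46
Formula: R = S * alpha / (1 - alpha)
Numerator: 164.0 * 0.46 = 75.44
Denominator: 1 - 0.46 = 0.54
R = 75.44 / 0.54 = 139.7

139.7 m^2


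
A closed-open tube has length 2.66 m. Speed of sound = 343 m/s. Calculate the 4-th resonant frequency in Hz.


Given values:
  Tube type: closed-open, L = 2.66 m, c = 343 m/s, n = 4
Formula: f_n = (2n - 1) * c / (4 * L)
Compute 2n - 1 = 2*4 - 1 = 7
Compute 4 * L = 4 * 2.66 = 10.64
f = 7 * 343 / 10.64
f = 225.66

225.66 Hz


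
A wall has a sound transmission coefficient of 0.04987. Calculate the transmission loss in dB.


Given values:
  tau = 0.04987
Formula: TL = 10 * log10(1 / tau)
Compute 1 / tau = 1 / 0.04987 = 20.0521
Compute log10(20.0521) = 1.30216
TL = 10 * 1.30216 = 13.02

13.02 dB


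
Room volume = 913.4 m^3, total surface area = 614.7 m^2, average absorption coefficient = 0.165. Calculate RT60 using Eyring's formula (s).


Given values:
  V = 913.4 m^3, S = 614.7 m^2, alpha = 0.165
Formula: RT60 = 0.161 * V / (-S * ln(1 - alpha))
Compute ln(1 - 0.165) = ln(0.835) = -0.180324
Denominator: -614.7 * -0.180324 = 110.8452
Numerator: 0.161 * 913.4 = 147.0574
RT60 = 147.0574 / 110.8452 = 1.327

1.327 s


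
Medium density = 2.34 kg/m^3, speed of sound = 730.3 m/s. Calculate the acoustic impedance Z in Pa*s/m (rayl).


Given values:
  rho = 2.34 kg/m^3
  c = 730.3 m/s
Formula: Z = rho * c
Z = 2.34 * 730.3
Z = 1708.9

1708.9 rayl


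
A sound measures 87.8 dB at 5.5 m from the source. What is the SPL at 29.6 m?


Given values:
  SPL1 = 87.8 dB, r1 = 5.5 m, r2 = 29.6 m
Formula: SPL2 = SPL1 - 20 * log10(r2 / r1)
Compute ratio: r2 / r1 = 29.6 / 5.5 = 5.3818
Compute log10: log10(5.3818) = 0.730928
Compute drop: 20 * 0.730928 = 14.6186
SPL2 = 87.8 - 14.6186 = 73.18

73.18 dB


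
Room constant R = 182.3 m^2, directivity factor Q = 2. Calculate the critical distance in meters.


Given values:
  R = 182.3 m^2, Q = 2
Formula: d_c = 0.141 * sqrt(Q * R)
Compute Q * R = 2 * 182.3 = 364.6
Compute sqrt(364.6) = 19.0945
d_c = 0.141 * 19.0945 = 2.692

2.692 m


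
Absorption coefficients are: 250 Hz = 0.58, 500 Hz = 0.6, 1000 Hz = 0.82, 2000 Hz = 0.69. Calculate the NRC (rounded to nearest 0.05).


Given values:
  a_250 = 0.58, a_500 = 0.6
  a_1000 = 0.82, a_2000 = 0.69
Formula: NRC = (a250 + a500 + a1000 + a2000) / 4
Sum = 0.58 + 0.6 + 0.82 + 0.69 = 2.69
NRC = 2.69 / 4 = 0.6725
Rounded to nearest 0.05: 0.65

0.65


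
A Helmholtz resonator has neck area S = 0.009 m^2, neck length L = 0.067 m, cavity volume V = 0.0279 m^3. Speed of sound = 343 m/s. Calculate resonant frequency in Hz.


Given values:
  S = 0.009 m^2, L = 0.067 m, V = 0.0279 m^3, c = 343 m/s
Formula: f = (c / (2*pi)) * sqrt(S / (V * L))
Compute V * L = 0.0279 * 0.067 = 0.0018693
Compute S / (V * L) = 0.009 / 0.0018693 = 4.8146
Compute sqrt(4.8146) = 2.19422
Compute c / (2*pi) = 343 / 6.283185 = 54.590148
f = 54.590148 * 2.19422 = 119.78

119.78 Hz


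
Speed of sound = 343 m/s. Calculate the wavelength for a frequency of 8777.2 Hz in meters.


Given values:
  c = 343 m/s, f = 8777.2 Hz
Formula: lambda = c / f
lambda = 343 / 8777.2
lambda = 0.0391

0.0391 m


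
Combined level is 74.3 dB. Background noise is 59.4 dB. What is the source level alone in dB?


Given values:
  L_total = 74.3 dB, L_bg = 59.4 dB
Formula: L_source = 10 * log10(10^(L_total/10) - 10^(L_bg/10))
Convert to linear:
  10^(74.3/10) = 26915348.0393
  10^(59.4/10) = 870963.59
Difference: 26915348.0393 - 870963.59 = 26044384.4493
L_source = 10 * log10(26044384.4493) = 74.16

74.16 dB


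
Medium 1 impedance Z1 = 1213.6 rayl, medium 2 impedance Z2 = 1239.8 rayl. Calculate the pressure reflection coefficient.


Given values:
  Z1 = 1213.6 rayl, Z2 = 1239.8 rayl
Formula: R = (Z2 - Z1) / (Z2 + Z1)
Numerator: Z2 - Z1 = 1239.8 - 1213.6 = 26.2
Denominator: Z2 + Z1 = 1239.8 + 1213.6 = 2453.4
R = 26.2 / 2453.4 = 0.0107

0.0107


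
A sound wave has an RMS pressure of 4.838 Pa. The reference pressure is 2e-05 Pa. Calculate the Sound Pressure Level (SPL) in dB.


Given values:
  p = 4.838 Pa
  p_ref = 2e-05 Pa
Formula: SPL = 20 * log10(p / p_ref)
Compute ratio: p / p_ref = 4.838 / 2e-05 = 241900
Compute log10: log10(241900) = 5.383636
Multiply: SPL = 20 * 5.383636 = 107.67

107.67 dB


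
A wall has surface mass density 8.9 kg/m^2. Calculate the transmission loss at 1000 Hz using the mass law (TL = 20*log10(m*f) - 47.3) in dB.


Given values:
  m = 8.9 kg/m^2, f = 1000 Hz
Formula: TL = 20 * log10(m * f) - 47.3
Compute m * f = 8.9 * 1000 = 8900.0
Compute log10(8900.0) = 3.94939
Compute 20 * 3.94939 = 78.9878
TL = 78.9878 - 47.3 = 31.69

31.69 dB


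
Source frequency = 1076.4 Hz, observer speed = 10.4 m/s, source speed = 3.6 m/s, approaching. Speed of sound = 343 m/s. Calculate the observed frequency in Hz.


Given values:
  f_s = 1076.4 Hz, v_o = 10.4 m/s, v_s = 3.6 m/s
  Direction: approaching
Formula: f_o = f_s * (c + v_o) / (c - v_s)
Numerator: c + v_o = 343 + 10.4 = 353.4
Denominator: c - v_s = 343 - 3.6 = 339.4
f_o = 1076.4 * 353.4 / 339.4 = 1120.8

1120.8 Hz


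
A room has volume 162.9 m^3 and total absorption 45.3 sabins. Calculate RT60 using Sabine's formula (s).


Given values:
  V = 162.9 m^3
  A = 45.3 sabins
Formula: RT60 = 0.161 * V / A
Numerator: 0.161 * 162.9 = 26.2269
RT60 = 26.2269 / 45.3 = 0.579

0.579 s


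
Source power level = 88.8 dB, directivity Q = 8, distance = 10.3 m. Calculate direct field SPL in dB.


Given values:
  Lw = 88.8 dB, Q = 8, r = 10.3 m
Formula: SPL = Lw + 10 * log10(Q / (4 * pi * r^2))
Compute 4 * pi * r^2 = 4 * pi * 10.3^2 = 1333.1663
Compute Q / denom = 8 / 1333.1663 = 0.00600075
Compute 10 * log10(0.00600075) = -22.2179
SPL = 88.8 + (-22.2179) = 66.58

66.58 dB


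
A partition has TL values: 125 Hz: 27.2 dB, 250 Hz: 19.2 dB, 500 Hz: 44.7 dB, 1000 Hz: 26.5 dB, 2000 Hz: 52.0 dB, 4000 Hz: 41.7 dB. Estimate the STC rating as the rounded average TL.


Given TL values at each frequency:
  125 Hz: 27.2 dB
  250 Hz: 19.2 dB
  500 Hz: 44.7 dB
  1000 Hz: 26.5 dB
  2000 Hz: 52.0 dB
  4000 Hz: 41.7 dB
Formula: STC ~ round(average of TL values)
Sum = 27.2 + 19.2 + 44.7 + 26.5 + 52.0 + 41.7 = 211.3
Average = 211.3 / 6 = 35.22
Rounded: 35

35


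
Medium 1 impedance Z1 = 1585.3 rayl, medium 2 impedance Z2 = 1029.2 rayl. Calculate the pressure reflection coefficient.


Given values:
  Z1 = 1585.3 rayl, Z2 = 1029.2 rayl
Formula: R = (Z2 - Z1) / (Z2 + Z1)
Numerator: Z2 - Z1 = 1029.2 - 1585.3 = -556.1
Denominator: Z2 + Z1 = 1029.2 + 1585.3 = 2614.5
R = -556.1 / 2614.5 = -0.2127

-0.2127


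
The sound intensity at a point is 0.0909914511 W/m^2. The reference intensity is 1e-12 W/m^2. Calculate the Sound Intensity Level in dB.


Given values:
  I = 0.0909914511 W/m^2
  I_ref = 1e-12 W/m^2
Formula: SIL = 10 * log10(I / I_ref)
Compute ratio: I / I_ref = 90991451100
Compute log10: log10(90991451100) = 10.959001
Multiply: SIL = 10 * 10.959001 = 109.59

109.59 dB


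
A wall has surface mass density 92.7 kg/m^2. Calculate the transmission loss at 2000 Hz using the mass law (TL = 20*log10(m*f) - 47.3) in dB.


Given values:
  m = 92.7 kg/m^2, f = 2000 Hz
Formula: TL = 20 * log10(m * f) - 47.3
Compute m * f = 92.7 * 2000 = 185400.0
Compute log10(185400.0) = 5.26811
Compute 20 * 5.26811 = 105.3622
TL = 105.3622 - 47.3 = 58.06

58.06 dB


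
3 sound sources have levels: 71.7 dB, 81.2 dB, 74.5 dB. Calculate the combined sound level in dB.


Formula: L_total = 10 * log10( sum(10^(Li/10)) )
  Source 1: 10^(71.7/10) = 14791083.8817
  Source 2: 10^(81.2/10) = 131825673.8556
  Source 3: 10^(74.5/10) = 28183829.3126
Sum of linear values = 174800587.0499
L_total = 10 * log10(174800587.0499) = 82.43

82.43 dB


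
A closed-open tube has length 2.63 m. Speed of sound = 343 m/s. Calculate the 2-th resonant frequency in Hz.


Given values:
  Tube type: closed-open, L = 2.63 m, c = 343 m/s, n = 2
Formula: f_n = (2n - 1) * c / (4 * L)
Compute 2n - 1 = 2*2 - 1 = 3
Compute 4 * L = 4 * 2.63 = 10.52
f = 3 * 343 / 10.52
f = 97.81

97.81 Hz


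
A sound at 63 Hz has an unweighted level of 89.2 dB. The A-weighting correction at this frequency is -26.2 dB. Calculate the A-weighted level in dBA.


Given values:
  SPL = 89.2 dB
  A-weighting at 63 Hz = -26.2 dB
Formula: L_A = SPL + A_weight
L_A = 89.2 + (-26.2)
L_A = 63.0

63.0 dBA


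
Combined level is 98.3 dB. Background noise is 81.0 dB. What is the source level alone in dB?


Given values:
  L_total = 98.3 dB, L_bg = 81.0 dB
Formula: L_source = 10 * log10(10^(L_total/10) - 10^(L_bg/10))
Convert to linear:
  10^(98.3/10) = 6760829753.9198
  10^(81.0/10) = 125892541.1794
Difference: 6760829753.9198 - 125892541.1794 = 6634937212.7404
L_source = 10 * log10(6634937212.7404) = 98.22

98.22 dB


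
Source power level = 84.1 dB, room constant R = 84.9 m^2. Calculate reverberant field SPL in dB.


Given values:
  Lw = 84.1 dB, R = 84.9 m^2
Formula: SPL = Lw + 10 * log10(4 / R)
Compute 4 / R = 4 / 84.9 = 0.047114
Compute 10 * log10(0.047114) = -13.2685
SPL = 84.1 + (-13.2685) = 70.83

70.83 dB


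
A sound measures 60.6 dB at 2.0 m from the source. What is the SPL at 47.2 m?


Given values:
  SPL1 = 60.6 dB, r1 = 2.0 m, r2 = 47.2 m
Formula: SPL2 = SPL1 - 20 * log10(r2 / r1)
Compute ratio: r2 / r1 = 47.2 / 2.0 = 23.6
Compute log10: log10(23.6) = 1.372912
Compute drop: 20 * 1.372912 = 27.4582
SPL2 = 60.6 - 27.4582 = 33.14

33.14 dB


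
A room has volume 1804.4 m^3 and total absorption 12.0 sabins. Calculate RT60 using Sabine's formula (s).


Given values:
  V = 1804.4 m^3
  A = 12.0 sabins
Formula: RT60 = 0.161 * V / A
Numerator: 0.161 * 1804.4 = 290.5084
RT60 = 290.5084 / 12.0 = 24.209

24.209 s


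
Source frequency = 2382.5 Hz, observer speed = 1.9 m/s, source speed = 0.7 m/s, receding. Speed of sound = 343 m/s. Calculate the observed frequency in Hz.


Given values:
  f_s = 2382.5 Hz, v_o = 1.9 m/s, v_s = 0.7 m/s
  Direction: receding
Formula: f_o = f_s * (c - v_o) / (c + v_s)
Numerator: c - v_o = 343 - 1.9 = 341.1
Denominator: c + v_s = 343 + 0.7 = 343.7
f_o = 2382.5 * 341.1 / 343.7 = 2364.48

2364.48 Hz


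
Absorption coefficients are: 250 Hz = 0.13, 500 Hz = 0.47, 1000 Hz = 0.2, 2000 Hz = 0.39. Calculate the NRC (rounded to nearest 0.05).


Given values:
  a_250 = 0.13, a_500 = 0.47
  a_1000 = 0.2, a_2000 = 0.39
Formula: NRC = (a250 + a500 + a1000 + a2000) / 4
Sum = 0.13 + 0.47 + 0.2 + 0.39 = 1.19
NRC = 1.19 / 4 = 0.2975
Rounded to nearest 0.05: 0.3

0.3


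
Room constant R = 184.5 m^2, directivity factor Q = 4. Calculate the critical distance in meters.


Given values:
  R = 184.5 m^2, Q = 4
Formula: d_c = 0.141 * sqrt(Q * R)
Compute Q * R = 4 * 184.5 = 738.0
Compute sqrt(738.0) = 27.1662
d_c = 0.141 * 27.1662 = 3.83

3.83 m


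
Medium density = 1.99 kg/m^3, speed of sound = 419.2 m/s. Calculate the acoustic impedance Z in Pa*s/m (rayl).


Given values:
  rho = 1.99 kg/m^3
  c = 419.2 m/s
Formula: Z = rho * c
Z = 1.99 * 419.2
Z = 834.21

834.21 rayl


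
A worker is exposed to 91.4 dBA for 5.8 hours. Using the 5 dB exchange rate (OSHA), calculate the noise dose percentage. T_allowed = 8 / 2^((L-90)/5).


Given values:
  L = 91.4 dBA, T = 5.8 hours
Formula: T_allowed = 8 / 2^((L - 90) / 5)
Compute exponent: (91.4 - 90) / 5 = 0.28
Compute 2^(0.28) = 1.214195
T_allowed = 8 / 1.214195 = 6.588728 hours
Dose = (T / T_allowed) * 100
Dose = (5.8 / 6.588728) * 100 = 88.03

88.03 %


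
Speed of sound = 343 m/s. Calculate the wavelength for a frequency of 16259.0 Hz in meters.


Given values:
  c = 343 m/s, f = 16259.0 Hz
Formula: lambda = c / f
lambda = 343 / 16259.0
lambda = 0.0211

0.0211 m


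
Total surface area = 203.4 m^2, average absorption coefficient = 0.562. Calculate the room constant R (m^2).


Given values:
  S = 203.4 m^2, alpha = 0.562
Formula: R = S * alpha / (1 - alpha)
Numerator: 203.4 * 0.562 = 114.3108
Denominator: 1 - 0.562 = 0.438
R = 114.3108 / 0.438 = 260.98

260.98 m^2


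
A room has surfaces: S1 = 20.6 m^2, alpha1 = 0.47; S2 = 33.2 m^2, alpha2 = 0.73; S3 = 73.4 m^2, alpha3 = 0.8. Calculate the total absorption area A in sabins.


Given surfaces:
  Surface 1: 20.6 * 0.47 = 9.682
  Surface 2: 33.2 * 0.73 = 24.236
  Surface 3: 73.4 * 0.8 = 58.72
Formula: A = sum(Si * alpha_i)
A = 9.682 + 24.236 + 58.72
A = 92.64

92.64 sabins


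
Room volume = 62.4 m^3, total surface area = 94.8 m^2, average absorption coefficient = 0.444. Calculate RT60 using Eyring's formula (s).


Given values:
  V = 62.4 m^3, S = 94.8 m^2, alpha = 0.444
Formula: RT60 = 0.161 * V / (-S * ln(1 - alpha))
Compute ln(1 - 0.444) = ln(0.556) = -0.586987
Denominator: -94.8 * -0.586987 = 55.6464
Numerator: 0.161 * 62.4 = 10.0464
RT60 = 10.0464 / 55.6464 = 0.181

0.181 s


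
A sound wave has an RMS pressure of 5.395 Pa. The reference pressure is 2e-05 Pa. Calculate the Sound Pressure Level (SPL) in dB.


Given values:
  p = 5.395 Pa
  p_ref = 2e-05 Pa
Formula: SPL = 20 * log10(p / p_ref)
Compute ratio: p / p_ref = 5.395 / 2e-05 = 269750
Compute log10: log10(269750) = 5.430961
Multiply: SPL = 20 * 5.430961 = 108.62

108.62 dB


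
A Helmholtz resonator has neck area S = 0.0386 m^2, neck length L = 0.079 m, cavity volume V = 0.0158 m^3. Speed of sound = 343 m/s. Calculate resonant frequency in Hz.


Given values:
  S = 0.0386 m^2, L = 0.079 m, V = 0.0158 m^3, c = 343 m/s
Formula: f = (c / (2*pi)) * sqrt(S / (V * L))
Compute V * L = 0.0158 * 0.079 = 0.0012482
Compute S / (V * L) = 0.0386 / 0.0012482 = 30.9245
Compute sqrt(30.9245) = 5.56098
Compute c / (2*pi) = 343 / 6.283185 = 54.590148
f = 54.590148 * 5.56098 = 303.57

303.57 Hz


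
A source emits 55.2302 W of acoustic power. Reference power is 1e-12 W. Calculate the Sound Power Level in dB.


Given values:
  W = 55.2302 W
  W_ref = 1e-12 W
Formula: SWL = 10 * log10(W / W_ref)
Compute ratio: W / W_ref = 55230200000000
Compute log10: log10(55230200000000) = 13.742177
Multiply: SWL = 10 * 13.742177 = 137.42

137.42 dB


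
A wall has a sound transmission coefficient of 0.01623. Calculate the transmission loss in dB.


Given values:
  tau = 0.01623
Formula: TL = 10 * log10(1 / tau)
Compute 1 / tau = 1 / 0.01623 = 61.6143
Compute log10(61.6143) = 1.789682
TL = 10 * 1.789682 = 17.9

17.9 dB


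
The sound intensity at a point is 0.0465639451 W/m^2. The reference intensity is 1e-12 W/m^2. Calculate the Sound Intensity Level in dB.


Given values:
  I = 0.0465639451 W/m^2
  I_ref = 1e-12 W/m^2
Formula: SIL = 10 * log10(I / I_ref)
Compute ratio: I / I_ref = 46563945100
Compute log10: log10(46563945100) = 10.66805
Multiply: SIL = 10 * 10.66805 = 106.68

106.68 dB


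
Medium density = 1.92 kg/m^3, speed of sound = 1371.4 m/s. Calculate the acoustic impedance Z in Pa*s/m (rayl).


Given values:
  rho = 1.92 kg/m^3
  c = 1371.4 m/s
Formula: Z = rho * c
Z = 1.92 * 1371.4
Z = 2633.09

2633.09 rayl


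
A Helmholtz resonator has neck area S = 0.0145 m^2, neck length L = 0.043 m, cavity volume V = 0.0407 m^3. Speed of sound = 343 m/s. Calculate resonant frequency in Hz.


Given values:
  S = 0.0145 m^2, L = 0.043 m, V = 0.0407 m^3, c = 343 m/s
Formula: f = (c / (2*pi)) * sqrt(S / (V * L))
Compute V * L = 0.0407 * 0.043 = 0.0017501
Compute S / (V * L) = 0.0145 / 0.0017501 = 8.2852
Compute sqrt(8.2852) = 2.878402
Compute c / (2*pi) = 343 / 6.283185 = 54.590148
f = 54.590148 * 2.878402 = 157.13

157.13 Hz


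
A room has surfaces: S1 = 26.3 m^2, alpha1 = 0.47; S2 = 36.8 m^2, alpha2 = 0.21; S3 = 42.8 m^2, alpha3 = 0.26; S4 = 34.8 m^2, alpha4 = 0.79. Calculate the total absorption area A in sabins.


Given surfaces:
  Surface 1: 26.3 * 0.47 = 12.361
  Surface 2: 36.8 * 0.21 = 7.728
  Surface 3: 42.8 * 0.26 = 11.128
  Surface 4: 34.8 * 0.79 = 27.492
Formula: A = sum(Si * alpha_i)
A = 12.361 + 7.728 + 11.128 + 27.492
A = 58.71

58.71 sabins


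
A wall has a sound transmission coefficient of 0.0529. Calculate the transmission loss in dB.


Given values:
  tau = 0.0529
Formula: TL = 10 * log10(1 / tau)
Compute 1 / tau = 1 / 0.0529 = 18.9036
Compute log10(18.9036) = 1.276545
TL = 10 * 1.276545 = 12.77

12.77 dB


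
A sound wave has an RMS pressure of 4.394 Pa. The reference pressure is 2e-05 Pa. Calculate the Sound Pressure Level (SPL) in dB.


Given values:
  p = 4.394 Pa
  p_ref = 2e-05 Pa
Formula: SPL = 20 * log10(p / p_ref)
Compute ratio: p / p_ref = 4.394 / 2e-05 = 219700
Compute log10: log10(219700) = 5.34183
Multiply: SPL = 20 * 5.34183 = 106.84

106.84 dB


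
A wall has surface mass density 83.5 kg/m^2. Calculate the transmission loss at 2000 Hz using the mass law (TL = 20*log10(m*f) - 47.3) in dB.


Given values:
  m = 83.5 kg/m^2, f = 2000 Hz
Formula: TL = 20 * log10(m * f) - 47.3
Compute m * f = 83.5 * 2000 = 167000.0
Compute log10(167000.0) = 5.222716
Compute 20 * 5.222716 = 104.4543
TL = 104.4543 - 47.3 = 57.15

57.15 dB


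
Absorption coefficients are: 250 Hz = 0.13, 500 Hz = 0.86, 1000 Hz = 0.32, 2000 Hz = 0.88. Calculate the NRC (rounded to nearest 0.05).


Given values:
  a_250 = 0.13, a_500 = 0.86
  a_1000 = 0.32, a_2000 = 0.88
Formula: NRC = (a250 + a500 + a1000 + a2000) / 4
Sum = 0.13 + 0.86 + 0.32 + 0.88 = 2.19
NRC = 2.19 / 4 = 0.5475
Rounded to nearest 0.05: 0.55

0.55


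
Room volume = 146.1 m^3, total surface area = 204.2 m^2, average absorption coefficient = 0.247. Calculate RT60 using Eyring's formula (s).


Given values:
  V = 146.1 m^3, S = 204.2 m^2, alpha = 0.247
Formula: RT60 = 0.161 * V / (-S * ln(1 - alpha))
Compute ln(1 - 0.247) = ln(0.753) = -0.28369
Denominator: -204.2 * -0.28369 = 57.9295
Numerator: 0.161 * 146.1 = 23.5221
RT60 = 23.5221 / 57.9295 = 0.406

0.406 s


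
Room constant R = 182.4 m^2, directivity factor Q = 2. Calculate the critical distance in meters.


Given values:
  R = 182.4 m^2, Q = 2
Formula: d_c = 0.141 * sqrt(Q * R)
Compute Q * R = 2 * 182.4 = 364.8
Compute sqrt(364.8) = 19.0997
d_c = 0.141 * 19.0997 = 2.693

2.693 m


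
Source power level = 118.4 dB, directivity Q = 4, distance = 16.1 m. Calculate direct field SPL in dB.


Given values:
  Lw = 118.4 dB, Q = 4, r = 16.1 m
Formula: SPL = Lw + 10 * log10(Q / (4 * pi * r^2))
Compute 4 * pi * r^2 = 4 * pi * 16.1^2 = 3257.3289
Compute Q / denom = 4 / 3257.3289 = 0.001228
Compute 10 * log10(0.001228) = -29.108
SPL = 118.4 + (-29.108) = 89.29

89.29 dB


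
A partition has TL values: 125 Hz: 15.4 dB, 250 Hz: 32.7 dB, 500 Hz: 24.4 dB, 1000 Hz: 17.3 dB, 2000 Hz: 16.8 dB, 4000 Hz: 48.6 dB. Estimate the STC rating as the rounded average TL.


Given TL values at each frequency:
  125 Hz: 15.4 dB
  250 Hz: 32.7 dB
  500 Hz: 24.4 dB
  1000 Hz: 17.3 dB
  2000 Hz: 16.8 dB
  4000 Hz: 48.6 dB
Formula: STC ~ round(average of TL values)
Sum = 15.4 + 32.7 + 24.4 + 17.3 + 16.8 + 48.6 = 155.2
Average = 155.2 / 6 = 25.87
Rounded: 26

26


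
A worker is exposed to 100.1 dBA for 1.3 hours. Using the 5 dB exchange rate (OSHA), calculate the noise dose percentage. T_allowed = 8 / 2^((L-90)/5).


Given values:
  L = 100.1 dBA, T = 1.3 hours
Formula: T_allowed = 8 / 2^((L - 90) / 5)
Compute exponent: (100.1 - 90) / 5 = 2.02
Compute 2^(2.02) = 4.055838
T_allowed = 8 / 4.055838 = 1.972465 hours
Dose = (T / T_allowed) * 100
Dose = (1.3 / 1.972465) * 100 = 65.91

65.91 %


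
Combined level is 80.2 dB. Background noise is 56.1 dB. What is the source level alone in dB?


Given values:
  L_total = 80.2 dB, L_bg = 56.1 dB
Formula: L_source = 10 * log10(10^(L_total/10) - 10^(L_bg/10))
Convert to linear:
  10^(80.2/10) = 104712854.8051
  10^(56.1/10) = 407380.2778
Difference: 104712854.8051 - 407380.2778 = 104305474.5273
L_source = 10 * log10(104305474.5273) = 80.18

80.18 dB


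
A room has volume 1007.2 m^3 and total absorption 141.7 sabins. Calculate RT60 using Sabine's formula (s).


Given values:
  V = 1007.2 m^3
  A = 141.7 sabins
Formula: RT60 = 0.161 * V / A
Numerator: 0.161 * 1007.2 = 162.1592
RT60 = 162.1592 / 141.7 = 1.144

1.144 s


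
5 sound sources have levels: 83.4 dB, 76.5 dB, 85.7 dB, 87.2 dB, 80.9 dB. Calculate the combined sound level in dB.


Formula: L_total = 10 * log10( sum(10^(Li/10)) )
  Source 1: 10^(83.4/10) = 218776162.395
  Source 2: 10^(76.5/10) = 44668359.2151
  Source 3: 10^(85.7/10) = 371535229.0972
  Source 4: 10^(87.2/10) = 524807460.2498
  Source 5: 10^(80.9/10) = 123026877.0812
Sum of linear values = 1282814088.0383
L_total = 10 * log10(1282814088.0383) = 91.08

91.08 dB


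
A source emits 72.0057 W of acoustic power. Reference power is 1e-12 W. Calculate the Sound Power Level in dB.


Given values:
  W = 72.0057 W
  W_ref = 1e-12 W
Formula: SWL = 10 * log10(W / W_ref)
Compute ratio: W / W_ref = 72005700000000
Compute log10: log10(72005700000000) = 13.857367
Multiply: SWL = 10 * 13.857367 = 138.57

138.57 dB


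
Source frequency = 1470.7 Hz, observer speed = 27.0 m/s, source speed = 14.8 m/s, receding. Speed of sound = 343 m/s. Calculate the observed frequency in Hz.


Given values:
  f_s = 1470.7 Hz, v_o = 27.0 m/s, v_s = 14.8 m/s
  Direction: receding
Formula: f_o = f_s * (c - v_o) / (c + v_s)
Numerator: c - v_o = 343 - 27.0 = 316.0
Denominator: c + v_s = 343 + 14.8 = 357.8
f_o = 1470.7 * 316.0 / 357.8 = 1298.89

1298.89 Hz


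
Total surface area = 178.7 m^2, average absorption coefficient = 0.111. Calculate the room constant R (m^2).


Given values:
  S = 178.7 m^2, alpha = 0.111
Formula: R = S * alpha / (1 - alpha)
Numerator: 178.7 * 0.111 = 19.8357
Denominator: 1 - 0.111 = 0.889
R = 19.8357 / 0.889 = 22.31

22.31 m^2


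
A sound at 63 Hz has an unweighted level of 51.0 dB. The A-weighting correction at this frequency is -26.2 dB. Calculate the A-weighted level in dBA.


Given values:
  SPL = 51.0 dB
  A-weighting at 63 Hz = -26.2 dB
Formula: L_A = SPL + A_weight
L_A = 51.0 + (-26.2)
L_A = 24.8

24.8 dBA


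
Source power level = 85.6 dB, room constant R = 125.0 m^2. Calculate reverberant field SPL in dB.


Given values:
  Lw = 85.6 dB, R = 125.0 m^2
Formula: SPL = Lw + 10 * log10(4 / R)
Compute 4 / R = 4 / 125.0 = 0.032
Compute 10 * log10(0.032) = -14.9485
SPL = 85.6 + (-14.9485) = 70.65

70.65 dB


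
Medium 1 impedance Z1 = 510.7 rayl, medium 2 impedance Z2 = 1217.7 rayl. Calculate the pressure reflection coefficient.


Given values:
  Z1 = 510.7 rayl, Z2 = 1217.7 rayl
Formula: R = (Z2 - Z1) / (Z2 + Z1)
Numerator: Z2 - Z1 = 1217.7 - 510.7 = 707.0
Denominator: Z2 + Z1 = 1217.7 + 510.7 = 1728.4
R = 707.0 / 1728.4 = 0.409

0.409


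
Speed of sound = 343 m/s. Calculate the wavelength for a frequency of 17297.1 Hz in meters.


Given values:
  c = 343 m/s, f = 17297.1 Hz
Formula: lambda = c / f
lambda = 343 / 17297.1
lambda = 0.0198

0.0198 m


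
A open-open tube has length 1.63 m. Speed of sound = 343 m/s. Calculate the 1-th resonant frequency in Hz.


Given values:
  Tube type: open-open, L = 1.63 m, c = 343 m/s, n = 1
Formula: f_n = n * c / (2 * L)
Compute 2 * L = 2 * 1.63 = 3.26
f = 1 * 343 / 3.26
f = 105.21

105.21 Hz


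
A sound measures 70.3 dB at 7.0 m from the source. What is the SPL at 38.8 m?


Given values:
  SPL1 = 70.3 dB, r1 = 7.0 m, r2 = 38.8 m
Formula: SPL2 = SPL1 - 20 * log10(r2 / r1)
Compute ratio: r2 / r1 = 38.8 / 7.0 = 5.5429
Compute log10: log10(5.5429) = 0.743737
Compute drop: 20 * 0.743737 = 14.8747
SPL2 = 70.3 - 14.8747 = 55.43

55.43 dB


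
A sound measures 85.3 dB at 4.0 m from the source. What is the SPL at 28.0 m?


Given values:
  SPL1 = 85.3 dB, r1 = 4.0 m, r2 = 28.0 m
Formula: SPL2 = SPL1 - 20 * log10(r2 / r1)
Compute ratio: r2 / r1 = 28.0 / 4.0 = 7.0
Compute log10: log10(7.0) = 0.845098
Compute drop: 20 * 0.845098 = 16.902
SPL2 = 85.3 - 16.902 = 68.4

68.4 dB


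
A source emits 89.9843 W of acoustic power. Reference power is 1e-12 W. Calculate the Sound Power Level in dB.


Given values:
  W = 89.9843 W
  W_ref = 1e-12 W
Formula: SWL = 10 * log10(W / W_ref)
Compute ratio: W / W_ref = 89984300000000
Compute log10: log10(89984300000000) = 13.954167
Multiply: SWL = 10 * 13.954167 = 139.54

139.54 dB


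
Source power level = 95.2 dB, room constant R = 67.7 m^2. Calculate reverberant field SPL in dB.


Given values:
  Lw = 95.2 dB, R = 67.7 m^2
Formula: SPL = Lw + 10 * log10(4 / R)
Compute 4 / R = 4 / 67.7 = 0.059084
Compute 10 * log10(0.059084) = -12.2853
SPL = 95.2 + (-12.2853) = 82.91

82.91 dB


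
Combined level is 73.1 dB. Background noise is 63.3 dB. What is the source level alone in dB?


Given values:
  L_total = 73.1 dB, L_bg = 63.3 dB
Formula: L_source = 10 * log10(10^(L_total/10) - 10^(L_bg/10))
Convert to linear:
  10^(73.1/10) = 20417379.4467
  10^(63.3/10) = 2137962.0895
Difference: 20417379.4467 - 2137962.0895 = 18279417.3572
L_source = 10 * log10(18279417.3572) = 72.62

72.62 dB


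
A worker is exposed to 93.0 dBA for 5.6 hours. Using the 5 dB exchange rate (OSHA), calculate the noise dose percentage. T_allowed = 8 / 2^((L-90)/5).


Given values:
  L = 93.0 dBA, T = 5.6 hours
Formula: T_allowed = 8 / 2^((L - 90) / 5)
Compute exponent: (93.0 - 90) / 5 = 0.6
Compute 2^(0.6) = 1.515717
T_allowed = 8 / 1.515717 = 5.27803 hours
Dose = (T / T_allowed) * 100
Dose = (5.6 / 5.27803) * 100 = 106.1

106.1 %


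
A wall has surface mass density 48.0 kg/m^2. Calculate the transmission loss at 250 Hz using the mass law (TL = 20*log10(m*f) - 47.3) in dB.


Given values:
  m = 48.0 kg/m^2, f = 250 Hz
Formula: TL = 20 * log10(m * f) - 47.3
Compute m * f = 48.0 * 250 = 12000.0
Compute log10(12000.0) = 4.079181
Compute 20 * 4.079181 = 81.5836
TL = 81.5836 - 47.3 = 34.28

34.28 dB


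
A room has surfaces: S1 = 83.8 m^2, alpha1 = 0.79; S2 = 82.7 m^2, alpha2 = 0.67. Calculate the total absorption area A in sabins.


Given surfaces:
  Surface 1: 83.8 * 0.79 = 66.202
  Surface 2: 82.7 * 0.67 = 55.409
Formula: A = sum(Si * alpha_i)
A = 66.202 + 55.409
A = 121.61

121.61 sabins


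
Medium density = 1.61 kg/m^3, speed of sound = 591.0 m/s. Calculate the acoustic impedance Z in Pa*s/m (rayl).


Given values:
  rho = 1.61 kg/m^3
  c = 591.0 m/s
Formula: Z = rho * c
Z = 1.61 * 591.0
Z = 951.51

951.51 rayl


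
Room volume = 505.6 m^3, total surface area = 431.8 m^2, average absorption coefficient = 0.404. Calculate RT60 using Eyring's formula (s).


Given values:
  V = 505.6 m^3, S = 431.8 m^2, alpha = 0.404
Formula: RT60 = 0.161 * V / (-S * ln(1 - alpha))
Compute ln(1 - 0.404) = ln(0.596) = -0.517515
Denominator: -431.8 * -0.517515 = 223.463
Numerator: 0.161 * 505.6 = 81.4016
RT60 = 81.4016 / 223.463 = 0.364

0.364 s


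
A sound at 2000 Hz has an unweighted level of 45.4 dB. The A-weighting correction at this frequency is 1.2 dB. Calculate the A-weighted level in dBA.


Given values:
  SPL = 45.4 dB
  A-weighting at 2000 Hz = 1.2 dB
Formula: L_A = SPL + A_weight
L_A = 45.4 + (1.2)
L_A = 46.6

46.6 dBA


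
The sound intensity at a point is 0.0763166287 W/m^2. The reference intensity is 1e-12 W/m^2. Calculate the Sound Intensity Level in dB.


Given values:
  I = 0.0763166287 W/m^2
  I_ref = 1e-12 W/m^2
Formula: SIL = 10 * log10(I / I_ref)
Compute ratio: I / I_ref = 76316628700
Compute log10: log10(76316628700) = 10.882619
Multiply: SIL = 10 * 10.882619 = 108.83

108.83 dB


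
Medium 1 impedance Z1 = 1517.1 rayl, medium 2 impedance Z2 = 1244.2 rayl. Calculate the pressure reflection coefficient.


Given values:
  Z1 = 1517.1 rayl, Z2 = 1244.2 rayl
Formula: R = (Z2 - Z1) / (Z2 + Z1)
Numerator: Z2 - Z1 = 1244.2 - 1517.1 = -272.9
Denominator: Z2 + Z1 = 1244.2 + 1517.1 = 2761.3
R = -272.9 / 2761.3 = -0.0988

-0.0988


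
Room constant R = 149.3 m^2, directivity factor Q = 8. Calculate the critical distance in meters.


Given values:
  R = 149.3 m^2, Q = 8
Formula: d_c = 0.141 * sqrt(Q * R)
Compute Q * R = 8 * 149.3 = 1194.4
Compute sqrt(1194.4) = 34.5601
d_c = 0.141 * 34.5601 = 4.873

4.873 m


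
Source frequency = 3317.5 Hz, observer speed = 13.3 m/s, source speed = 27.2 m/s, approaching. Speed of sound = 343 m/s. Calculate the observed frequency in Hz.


Given values:
  f_s = 3317.5 Hz, v_o = 13.3 m/s, v_s = 27.2 m/s
  Direction: approaching
Formula: f_o = f_s * (c + v_o) / (c - v_s)
Numerator: c + v_o = 343 + 13.3 = 356.3
Denominator: c - v_s = 343 - 27.2 = 315.8
f_o = 3317.5 * 356.3 / 315.8 = 3742.96

3742.96 Hz


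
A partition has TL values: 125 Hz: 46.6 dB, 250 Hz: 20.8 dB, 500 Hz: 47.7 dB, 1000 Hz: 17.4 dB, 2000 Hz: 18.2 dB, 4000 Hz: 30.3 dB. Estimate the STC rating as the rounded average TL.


Given TL values at each frequency:
  125 Hz: 46.6 dB
  250 Hz: 20.8 dB
  500 Hz: 47.7 dB
  1000 Hz: 17.4 dB
  2000 Hz: 18.2 dB
  4000 Hz: 30.3 dB
Formula: STC ~ round(average of TL values)
Sum = 46.6 + 20.8 + 47.7 + 17.4 + 18.2 + 30.3 = 181.0
Average = 181.0 / 6 = 30.17
Rounded: 30

30


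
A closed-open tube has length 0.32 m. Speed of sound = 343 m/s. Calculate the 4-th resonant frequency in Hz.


Given values:
  Tube type: closed-open, L = 0.32 m, c = 343 m/s, n = 4
Formula: f_n = (2n - 1) * c / (4 * L)
Compute 2n - 1 = 2*4 - 1 = 7
Compute 4 * L = 4 * 0.32 = 1.28
f = 7 * 343 / 1.28
f = 1875.78

1875.78 Hz


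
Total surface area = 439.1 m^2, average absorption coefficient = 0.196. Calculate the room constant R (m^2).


Given values:
  S = 439.1 m^2, alpha = 0.196
Formula: R = S * alpha / (1 - alpha)
Numerator: 439.1 * 0.196 = 86.0636
Denominator: 1 - 0.196 = 0.804
R = 86.0636 / 0.804 = 107.04

107.04 m^2


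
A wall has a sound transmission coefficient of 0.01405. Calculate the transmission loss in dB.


Given values:
  tau = 0.01405
Formula: TL = 10 * log10(1 / tau)
Compute 1 / tau = 1 / 0.01405 = 71.1744
Compute log10(71.1744) = 1.852324
TL = 10 * 1.852324 = 18.52

18.52 dB


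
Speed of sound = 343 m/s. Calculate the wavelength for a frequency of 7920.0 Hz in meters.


Given values:
  c = 343 m/s, f = 7920.0 Hz
Formula: lambda = c / f
lambda = 343 / 7920.0
lambda = 0.0433

0.0433 m


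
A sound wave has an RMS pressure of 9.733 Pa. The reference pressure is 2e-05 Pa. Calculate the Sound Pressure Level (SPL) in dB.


Given values:
  p = 9.733 Pa
  p_ref = 2e-05 Pa
Formula: SPL = 20 * log10(p / p_ref)
Compute ratio: p / p_ref = 9.733 / 2e-05 = 486650
Compute log10: log10(486650) = 5.687217
Multiply: SPL = 20 * 5.687217 = 113.74

113.74 dB


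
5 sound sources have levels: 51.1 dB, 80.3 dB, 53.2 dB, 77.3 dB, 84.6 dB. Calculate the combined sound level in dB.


Formula: L_total = 10 * log10( sum(10^(Li/10)) )
  Source 1: 10^(51.1/10) = 128824.9552
  Source 2: 10^(80.3/10) = 107151930.5238
  Source 3: 10^(53.2/10) = 208929.6131
  Source 4: 10^(77.3/10) = 53703179.637
  Source 5: 10^(84.6/10) = 288403150.3127
Sum of linear values = 449596015.0418
L_total = 10 * log10(449596015.0418) = 86.53

86.53 dB


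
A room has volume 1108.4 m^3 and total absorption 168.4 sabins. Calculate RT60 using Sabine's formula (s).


Given values:
  V = 1108.4 m^3
  A = 168.4 sabins
Formula: RT60 = 0.161 * V / A
Numerator: 0.161 * 1108.4 = 178.4524
RT60 = 178.4524 / 168.4 = 1.06

1.06 s


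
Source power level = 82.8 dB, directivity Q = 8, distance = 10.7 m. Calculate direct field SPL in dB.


Given values:
  Lw = 82.8 dB, Q = 8, r = 10.7 m
Formula: SPL = Lw + 10 * log10(Q / (4 * pi * r^2))
Compute 4 * pi * r^2 = 4 * pi * 10.7^2 = 1438.7238
Compute Q / denom = 8 / 1438.7238 = 0.00556048
Compute 10 * log10(0.00556048) = -22.5489
SPL = 82.8 + (-22.5489) = 60.25

60.25 dB


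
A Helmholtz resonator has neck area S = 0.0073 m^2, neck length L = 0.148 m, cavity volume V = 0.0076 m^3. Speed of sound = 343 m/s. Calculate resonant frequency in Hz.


Given values:
  S = 0.0073 m^2, L = 0.148 m, V = 0.0076 m^3, c = 343 m/s
Formula: f = (c / (2*pi)) * sqrt(S / (V * L))
Compute V * L = 0.0076 * 0.148 = 0.0011248
Compute S / (V * L) = 0.0073 / 0.0011248 = 6.49
Compute sqrt(6.49) = 2.547548
Compute c / (2*pi) = 343 / 6.283185 = 54.590148
f = 54.590148 * 2.547548 = 139.07

139.07 Hz


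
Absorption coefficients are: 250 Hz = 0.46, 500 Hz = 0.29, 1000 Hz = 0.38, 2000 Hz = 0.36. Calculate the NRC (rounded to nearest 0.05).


Given values:
  a_250 = 0.46, a_500 = 0.29
  a_1000 = 0.38, a_2000 = 0.36
Formula: NRC = (a250 + a500 + a1000 + a2000) / 4
Sum = 0.46 + 0.29 + 0.38 + 0.36 = 1.49
NRC = 1.49 / 4 = 0.3725
Rounded to nearest 0.05: 0.35

0.35


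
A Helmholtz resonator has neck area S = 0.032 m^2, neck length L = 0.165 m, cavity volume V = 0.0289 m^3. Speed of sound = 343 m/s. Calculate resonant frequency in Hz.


Given values:
  S = 0.032 m^2, L = 0.165 m, V = 0.0289 m^3, c = 343 m/s
Formula: f = (c / (2*pi)) * sqrt(S / (V * L))
Compute V * L = 0.0289 * 0.165 = 0.0047685
Compute S / (V * L) = 0.032 / 0.0047685 = 6.7107
Compute sqrt(6.7107) = 2.590502
Compute c / (2*pi) = 343 / 6.283185 = 54.590148
f = 54.590148 * 2.590502 = 141.42

141.42 Hz


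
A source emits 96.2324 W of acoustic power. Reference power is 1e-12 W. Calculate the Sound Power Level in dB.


Given values:
  W = 96.2324 W
  W_ref = 1e-12 W
Formula: SWL = 10 * log10(W / W_ref)
Compute ratio: W / W_ref = 96232400000000
Compute log10: log10(96232400000000) = 13.983321
Multiply: SWL = 10 * 13.983321 = 139.83

139.83 dB


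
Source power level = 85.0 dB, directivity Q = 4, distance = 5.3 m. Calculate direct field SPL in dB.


Given values:
  Lw = 85.0 dB, Q = 4, r = 5.3 m
Formula: SPL = Lw + 10 * log10(Q / (4 * pi * r^2))
Compute 4 * pi * r^2 = 4 * pi * 5.3^2 = 352.9894
Compute Q / denom = 4 / 352.9894 = 0.01133179
Compute 10 * log10(0.01133179) = -19.457
SPL = 85.0 + (-19.457) = 65.54

65.54 dB


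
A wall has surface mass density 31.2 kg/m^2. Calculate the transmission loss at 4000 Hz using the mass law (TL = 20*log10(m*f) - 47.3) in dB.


Given values:
  m = 31.2 kg/m^2, f = 4000 Hz
Formula: TL = 20 * log10(m * f) - 47.3
Compute m * f = 31.2 * 4000 = 124800.0
Compute log10(124800.0) = 5.096215
Compute 20 * 5.096215 = 101.9243
TL = 101.9243 - 47.3 = 54.62

54.62 dB


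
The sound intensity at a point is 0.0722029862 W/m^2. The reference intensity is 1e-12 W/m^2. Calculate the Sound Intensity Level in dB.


Given values:
  I = 0.0722029862 W/m^2
  I_ref = 1e-12 W/m^2
Formula: SIL = 10 * log10(I / I_ref)
Compute ratio: I / I_ref = 72202986200
Compute log10: log10(72202986200) = 10.858555
Multiply: SIL = 10 * 10.858555 = 108.59

108.59 dB


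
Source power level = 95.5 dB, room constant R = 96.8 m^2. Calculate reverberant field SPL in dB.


Given values:
  Lw = 95.5 dB, R = 96.8 m^2
Formula: SPL = Lw + 10 * log10(4 / R)
Compute 4 / R = 4 / 96.8 = 0.041322
Compute 10 * log10(0.041322) = -13.8382
SPL = 95.5 + (-13.8382) = 81.66

81.66 dB


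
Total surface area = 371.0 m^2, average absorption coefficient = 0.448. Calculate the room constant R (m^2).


Given values:
  S = 371.0 m^2, alpha = 0.448
Formula: R = S * alpha / (1 - alpha)
Numerator: 371.0 * 0.448 = 166.208
Denominator: 1 - 0.448 = 0.552
R = 166.208 / 0.552 = 301.1

301.1 m^2


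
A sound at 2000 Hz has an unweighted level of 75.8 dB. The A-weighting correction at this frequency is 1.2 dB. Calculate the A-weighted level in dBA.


Given values:
  SPL = 75.8 dB
  A-weighting at 2000 Hz = 1.2 dB
Formula: L_A = SPL + A_weight
L_A = 75.8 + (1.2)
L_A = 77.0

77.0 dBA


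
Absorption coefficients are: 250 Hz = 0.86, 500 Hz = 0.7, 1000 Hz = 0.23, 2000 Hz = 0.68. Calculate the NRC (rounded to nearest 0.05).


Given values:
  a_250 = 0.86, a_500 = 0.7
  a_1000 = 0.23, a_2000 = 0.68
Formula: NRC = (a250 + a500 + a1000 + a2000) / 4
Sum = 0.86 + 0.7 + 0.23 + 0.68 = 2.47
NRC = 2.47 / 4 = 0.6175
Rounded to nearest 0.05: 0.6

0.6


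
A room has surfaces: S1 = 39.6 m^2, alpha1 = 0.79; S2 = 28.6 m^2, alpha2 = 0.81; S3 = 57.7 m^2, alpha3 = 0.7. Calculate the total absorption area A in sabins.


Given surfaces:
  Surface 1: 39.6 * 0.79 = 31.284
  Surface 2: 28.6 * 0.81 = 23.166
  Surface 3: 57.7 * 0.7 = 40.39
Formula: A = sum(Si * alpha_i)
A = 31.284 + 23.166 + 40.39
A = 94.84

94.84 sabins


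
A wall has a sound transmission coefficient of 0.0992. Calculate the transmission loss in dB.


Given values:
  tau = 0.0992
Formula: TL = 10 * log10(1 / tau)
Compute 1 / tau = 1 / 0.0992 = 10.0806
Compute log10(10.0806) = 1.003486
TL = 10 * 1.003486 = 10.03

10.03 dB


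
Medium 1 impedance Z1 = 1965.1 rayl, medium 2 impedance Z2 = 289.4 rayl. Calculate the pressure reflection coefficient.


Given values:
  Z1 = 1965.1 rayl, Z2 = 289.4 rayl
Formula: R = (Z2 - Z1) / (Z2 + Z1)
Numerator: Z2 - Z1 = 289.4 - 1965.1 = -1675.7
Denominator: Z2 + Z1 = 289.4 + 1965.1 = 2254.5
R = -1675.7 / 2254.5 = -0.7433

-0.7433
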